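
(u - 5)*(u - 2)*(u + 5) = u^3 - 2*u^2 - 25*u + 50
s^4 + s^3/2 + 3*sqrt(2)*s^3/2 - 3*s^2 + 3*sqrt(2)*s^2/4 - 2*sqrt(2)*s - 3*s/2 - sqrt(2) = (s + 1/2)*(s - sqrt(2))*(s + sqrt(2)/2)*(s + 2*sqrt(2))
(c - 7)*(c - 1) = c^2 - 8*c + 7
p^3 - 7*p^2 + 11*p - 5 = (p - 5)*(p - 1)^2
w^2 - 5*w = w*(w - 5)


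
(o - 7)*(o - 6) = o^2 - 13*o + 42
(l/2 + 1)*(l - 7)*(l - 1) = l^3/2 - 3*l^2 - 9*l/2 + 7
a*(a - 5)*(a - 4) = a^3 - 9*a^2 + 20*a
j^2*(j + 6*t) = j^3 + 6*j^2*t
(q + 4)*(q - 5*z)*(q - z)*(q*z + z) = q^4*z - 6*q^3*z^2 + 5*q^3*z + 5*q^2*z^3 - 30*q^2*z^2 + 4*q^2*z + 25*q*z^3 - 24*q*z^2 + 20*z^3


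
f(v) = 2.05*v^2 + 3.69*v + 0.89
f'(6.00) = 28.29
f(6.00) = 96.83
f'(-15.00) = -57.81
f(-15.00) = 406.79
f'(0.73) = 6.68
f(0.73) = 4.68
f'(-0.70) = 0.82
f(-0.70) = -0.69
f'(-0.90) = 0.00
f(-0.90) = -0.77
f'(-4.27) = -13.82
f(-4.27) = 22.51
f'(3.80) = 19.27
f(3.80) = 44.51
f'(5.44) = 25.99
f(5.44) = 81.63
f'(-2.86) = -8.04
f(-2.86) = 7.10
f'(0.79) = 6.93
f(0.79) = 5.08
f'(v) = 4.1*v + 3.69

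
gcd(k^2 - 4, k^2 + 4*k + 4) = k + 2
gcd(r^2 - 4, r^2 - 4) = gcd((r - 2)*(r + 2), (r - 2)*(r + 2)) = r^2 - 4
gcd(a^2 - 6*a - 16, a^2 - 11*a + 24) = a - 8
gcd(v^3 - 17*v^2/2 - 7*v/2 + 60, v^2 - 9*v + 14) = 1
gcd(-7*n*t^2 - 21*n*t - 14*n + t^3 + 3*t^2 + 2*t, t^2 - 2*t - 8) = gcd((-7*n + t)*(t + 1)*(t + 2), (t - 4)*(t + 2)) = t + 2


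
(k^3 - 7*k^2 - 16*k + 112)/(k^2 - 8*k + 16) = (k^2 - 3*k - 28)/(k - 4)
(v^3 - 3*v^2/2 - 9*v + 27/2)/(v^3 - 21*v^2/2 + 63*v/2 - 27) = (v + 3)/(v - 6)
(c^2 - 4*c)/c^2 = (c - 4)/c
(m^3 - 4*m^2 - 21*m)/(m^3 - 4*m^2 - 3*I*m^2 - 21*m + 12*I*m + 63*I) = m/(m - 3*I)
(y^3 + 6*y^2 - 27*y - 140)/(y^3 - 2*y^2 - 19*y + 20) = (y + 7)/(y - 1)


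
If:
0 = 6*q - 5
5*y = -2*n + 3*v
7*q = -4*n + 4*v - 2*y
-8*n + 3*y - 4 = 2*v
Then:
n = -371/792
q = 5/6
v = 613/396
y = 221/198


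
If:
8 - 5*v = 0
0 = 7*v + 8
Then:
No Solution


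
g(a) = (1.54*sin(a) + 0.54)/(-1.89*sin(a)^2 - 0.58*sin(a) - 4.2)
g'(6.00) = -0.36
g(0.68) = -0.28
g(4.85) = 0.18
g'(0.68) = -0.10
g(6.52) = -0.20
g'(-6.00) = -0.25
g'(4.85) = -0.02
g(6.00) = -0.03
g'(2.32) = 0.07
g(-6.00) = -0.22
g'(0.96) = -0.04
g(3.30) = -0.07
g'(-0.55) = -0.28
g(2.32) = -0.30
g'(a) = (3.78*sin(a)*cos(a) + 0.58*cos(a))*(1.54*sin(a) + 0.54)/(-1.89*sin(a)^2 - 0.58*sin(a) - 4.2)^2 + 1.54*cos(a)/(-1.89*sin(a)^2 - 0.58*sin(a) - 4.2) = (2.9106*sin(a)^2 + 2.0412*sin(a) - 6.1548)*cos(a)/(3.5721*sin(a)^4 + 2.1924*sin(a)^3 + 16.2124*sin(a)^2 + 4.872*sin(a) + 17.64)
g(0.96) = -0.30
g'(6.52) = -0.27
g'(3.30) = 0.37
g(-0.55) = 0.06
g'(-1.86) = 0.05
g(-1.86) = 0.17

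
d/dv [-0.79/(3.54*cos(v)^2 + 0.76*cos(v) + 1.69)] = -(5.5932*cos(v) + 0.6004)*sin(v)/(3.54*cos(v)^2 + 0.76*cos(v) + 1.69)^2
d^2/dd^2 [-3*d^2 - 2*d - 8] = -6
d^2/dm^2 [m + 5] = 0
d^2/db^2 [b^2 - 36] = 2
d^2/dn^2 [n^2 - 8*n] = 2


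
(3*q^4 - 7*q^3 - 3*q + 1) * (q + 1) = 3*q^5 - 4*q^4 - 7*q^3 - 3*q^2 - 2*q + 1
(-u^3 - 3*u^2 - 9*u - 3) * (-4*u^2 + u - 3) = 4*u^5 + 11*u^4 + 36*u^3 + 12*u^2 + 24*u + 9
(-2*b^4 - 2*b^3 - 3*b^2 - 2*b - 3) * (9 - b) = 2*b^5 - 16*b^4 - 15*b^3 - 25*b^2 - 15*b - 27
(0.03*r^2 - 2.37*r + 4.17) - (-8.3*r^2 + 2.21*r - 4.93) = 8.33*r^2 - 4.58*r + 9.1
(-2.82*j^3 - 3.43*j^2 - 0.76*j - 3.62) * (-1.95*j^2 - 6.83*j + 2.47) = 5.499*j^5 + 25.9491*j^4 + 17.9435*j^3 + 3.7777*j^2 + 22.8474*j - 8.9414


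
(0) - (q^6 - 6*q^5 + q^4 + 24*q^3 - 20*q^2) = -q^6 + 6*q^5 - q^4 - 24*q^3 + 20*q^2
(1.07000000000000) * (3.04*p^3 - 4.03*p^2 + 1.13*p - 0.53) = 3.2528*p^3 - 4.3121*p^2 + 1.2091*p - 0.5671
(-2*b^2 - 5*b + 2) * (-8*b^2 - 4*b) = 16*b^4 + 48*b^3 + 4*b^2 - 8*b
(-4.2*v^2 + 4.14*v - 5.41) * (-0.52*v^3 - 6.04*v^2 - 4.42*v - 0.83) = 2.184*v^5 + 23.2152*v^4 - 3.6284*v^3 + 17.8636*v^2 + 20.476*v + 4.4903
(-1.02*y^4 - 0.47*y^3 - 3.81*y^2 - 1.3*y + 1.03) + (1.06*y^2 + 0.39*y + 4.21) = -1.02*y^4 - 0.47*y^3 - 2.75*y^2 - 0.91*y + 5.24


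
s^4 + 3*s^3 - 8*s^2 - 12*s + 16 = (s - 2)*(s - 1)*(s + 2)*(s + 4)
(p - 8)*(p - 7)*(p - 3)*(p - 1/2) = p^4 - 37*p^3/2 + 110*p^2 - 437*p/2 + 84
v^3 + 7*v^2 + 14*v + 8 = (v + 1)*(v + 2)*(v + 4)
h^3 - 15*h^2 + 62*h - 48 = (h - 8)*(h - 6)*(h - 1)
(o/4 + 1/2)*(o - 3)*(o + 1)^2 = o^4/4 + o^3/4 - 7*o^2/4 - 13*o/4 - 3/2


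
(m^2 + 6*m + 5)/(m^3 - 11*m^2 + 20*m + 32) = (m + 5)/(m^2 - 12*m + 32)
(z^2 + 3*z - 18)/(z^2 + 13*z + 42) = (z - 3)/(z + 7)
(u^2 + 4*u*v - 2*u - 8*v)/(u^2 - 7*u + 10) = (u + 4*v)/(u - 5)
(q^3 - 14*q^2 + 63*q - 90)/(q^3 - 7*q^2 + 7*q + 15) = (q - 6)/(q + 1)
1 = 1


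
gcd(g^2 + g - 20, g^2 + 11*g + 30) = g + 5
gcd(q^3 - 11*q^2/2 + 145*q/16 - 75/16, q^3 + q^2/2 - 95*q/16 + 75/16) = q^2 - 5*q/2 + 25/16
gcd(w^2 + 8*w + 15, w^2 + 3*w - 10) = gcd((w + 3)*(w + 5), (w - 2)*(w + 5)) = w + 5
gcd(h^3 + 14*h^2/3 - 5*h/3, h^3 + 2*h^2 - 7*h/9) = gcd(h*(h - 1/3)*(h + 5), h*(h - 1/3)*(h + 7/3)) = h^2 - h/3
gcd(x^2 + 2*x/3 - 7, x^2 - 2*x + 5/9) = 1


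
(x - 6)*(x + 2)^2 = x^3 - 2*x^2 - 20*x - 24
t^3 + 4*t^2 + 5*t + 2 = (t + 1)^2*(t + 2)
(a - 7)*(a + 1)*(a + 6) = a^3 - 43*a - 42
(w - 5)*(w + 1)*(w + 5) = w^3 + w^2 - 25*w - 25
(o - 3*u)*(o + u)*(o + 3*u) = o^3 + o^2*u - 9*o*u^2 - 9*u^3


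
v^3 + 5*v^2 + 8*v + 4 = (v + 1)*(v + 2)^2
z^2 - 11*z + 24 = (z - 8)*(z - 3)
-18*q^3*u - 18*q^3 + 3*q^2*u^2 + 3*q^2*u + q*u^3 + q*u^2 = (-3*q + u)*(6*q + u)*(q*u + q)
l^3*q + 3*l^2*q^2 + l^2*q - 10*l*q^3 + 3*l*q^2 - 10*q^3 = (l - 2*q)*(l + 5*q)*(l*q + q)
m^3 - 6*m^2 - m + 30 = (m - 5)*(m - 3)*(m + 2)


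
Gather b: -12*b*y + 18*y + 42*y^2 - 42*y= -12*b*y + 42*y^2 - 24*y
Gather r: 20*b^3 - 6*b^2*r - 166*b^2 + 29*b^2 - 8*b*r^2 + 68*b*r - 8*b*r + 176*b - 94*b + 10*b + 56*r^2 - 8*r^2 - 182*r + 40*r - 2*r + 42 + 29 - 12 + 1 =20*b^3 - 137*b^2 + 92*b + r^2*(48 - 8*b) + r*(-6*b^2 + 60*b - 144) + 60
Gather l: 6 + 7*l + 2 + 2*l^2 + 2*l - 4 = 2*l^2 + 9*l + 4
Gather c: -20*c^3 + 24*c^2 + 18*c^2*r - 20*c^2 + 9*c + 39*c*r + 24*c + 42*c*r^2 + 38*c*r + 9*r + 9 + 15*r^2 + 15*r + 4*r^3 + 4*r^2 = -20*c^3 + c^2*(18*r + 4) + c*(42*r^2 + 77*r + 33) + 4*r^3 + 19*r^2 + 24*r + 9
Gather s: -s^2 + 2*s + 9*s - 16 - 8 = -s^2 + 11*s - 24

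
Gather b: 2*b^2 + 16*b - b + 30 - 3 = 2*b^2 + 15*b + 27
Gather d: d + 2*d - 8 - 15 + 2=3*d - 21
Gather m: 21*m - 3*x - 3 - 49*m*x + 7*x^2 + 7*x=m*(21 - 49*x) + 7*x^2 + 4*x - 3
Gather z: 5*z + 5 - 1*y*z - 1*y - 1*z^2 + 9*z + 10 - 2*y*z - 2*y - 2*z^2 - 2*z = -3*y - 3*z^2 + z*(12 - 3*y) + 15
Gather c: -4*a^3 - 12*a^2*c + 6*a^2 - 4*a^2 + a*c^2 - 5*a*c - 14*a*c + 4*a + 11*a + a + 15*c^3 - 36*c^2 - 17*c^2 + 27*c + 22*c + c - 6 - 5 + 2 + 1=-4*a^3 + 2*a^2 + 16*a + 15*c^3 + c^2*(a - 53) + c*(-12*a^2 - 19*a + 50) - 8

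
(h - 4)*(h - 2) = h^2 - 6*h + 8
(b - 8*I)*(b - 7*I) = b^2 - 15*I*b - 56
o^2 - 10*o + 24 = (o - 6)*(o - 4)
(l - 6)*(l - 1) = l^2 - 7*l + 6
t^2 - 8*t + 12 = (t - 6)*(t - 2)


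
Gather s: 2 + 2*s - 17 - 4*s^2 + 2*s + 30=-4*s^2 + 4*s + 15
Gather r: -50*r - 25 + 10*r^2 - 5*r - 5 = 10*r^2 - 55*r - 30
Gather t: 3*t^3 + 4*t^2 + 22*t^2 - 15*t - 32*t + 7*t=3*t^3 + 26*t^2 - 40*t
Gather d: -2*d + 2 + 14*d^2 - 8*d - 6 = 14*d^2 - 10*d - 4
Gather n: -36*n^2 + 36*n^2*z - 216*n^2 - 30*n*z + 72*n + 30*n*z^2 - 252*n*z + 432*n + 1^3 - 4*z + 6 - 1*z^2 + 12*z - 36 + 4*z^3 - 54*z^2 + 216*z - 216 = n^2*(36*z - 252) + n*(30*z^2 - 282*z + 504) + 4*z^3 - 55*z^2 + 224*z - 245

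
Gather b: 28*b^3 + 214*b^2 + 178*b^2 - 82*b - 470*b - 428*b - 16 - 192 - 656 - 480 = 28*b^3 + 392*b^2 - 980*b - 1344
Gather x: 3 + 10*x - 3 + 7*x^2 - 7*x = 7*x^2 + 3*x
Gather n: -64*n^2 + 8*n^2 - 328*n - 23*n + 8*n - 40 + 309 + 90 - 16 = -56*n^2 - 343*n + 343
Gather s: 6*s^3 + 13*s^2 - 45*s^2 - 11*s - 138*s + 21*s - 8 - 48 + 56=6*s^3 - 32*s^2 - 128*s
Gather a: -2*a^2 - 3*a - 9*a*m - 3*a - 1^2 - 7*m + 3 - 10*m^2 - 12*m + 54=-2*a^2 + a*(-9*m - 6) - 10*m^2 - 19*m + 56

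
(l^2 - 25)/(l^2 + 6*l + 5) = (l - 5)/(l + 1)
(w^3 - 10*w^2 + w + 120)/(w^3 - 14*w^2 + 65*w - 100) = (w^2 - 5*w - 24)/(w^2 - 9*w + 20)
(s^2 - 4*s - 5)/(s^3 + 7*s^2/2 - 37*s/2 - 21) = 2*(s - 5)/(2*s^2 + 5*s - 42)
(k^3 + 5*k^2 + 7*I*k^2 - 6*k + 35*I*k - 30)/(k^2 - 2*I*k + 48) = (k^2 + k*(5 + I) + 5*I)/(k - 8*I)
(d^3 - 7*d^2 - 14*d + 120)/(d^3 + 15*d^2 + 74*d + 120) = (d^2 - 11*d + 30)/(d^2 + 11*d + 30)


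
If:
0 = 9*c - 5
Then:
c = 5/9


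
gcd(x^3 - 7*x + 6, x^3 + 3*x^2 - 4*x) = x - 1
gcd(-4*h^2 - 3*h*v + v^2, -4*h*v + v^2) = -4*h + v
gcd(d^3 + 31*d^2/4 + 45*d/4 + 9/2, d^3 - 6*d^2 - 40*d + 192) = d + 6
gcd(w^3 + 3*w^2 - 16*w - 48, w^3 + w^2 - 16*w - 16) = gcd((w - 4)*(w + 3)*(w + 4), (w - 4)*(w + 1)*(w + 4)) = w^2 - 16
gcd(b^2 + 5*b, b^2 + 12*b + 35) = b + 5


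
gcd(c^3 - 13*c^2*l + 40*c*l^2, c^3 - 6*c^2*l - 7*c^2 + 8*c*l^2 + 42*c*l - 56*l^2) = 1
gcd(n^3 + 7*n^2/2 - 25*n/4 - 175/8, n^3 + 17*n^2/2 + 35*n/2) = n + 7/2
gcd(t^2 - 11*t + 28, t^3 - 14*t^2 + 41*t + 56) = t - 7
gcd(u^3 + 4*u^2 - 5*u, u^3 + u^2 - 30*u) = u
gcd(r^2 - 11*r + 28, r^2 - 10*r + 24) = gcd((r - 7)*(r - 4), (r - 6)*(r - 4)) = r - 4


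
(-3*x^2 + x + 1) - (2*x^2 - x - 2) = -5*x^2 + 2*x + 3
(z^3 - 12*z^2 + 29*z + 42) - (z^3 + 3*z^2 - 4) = -15*z^2 + 29*z + 46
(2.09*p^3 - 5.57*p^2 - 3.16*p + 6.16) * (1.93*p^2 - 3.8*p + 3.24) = 4.0337*p^5 - 18.6921*p^4 + 21.8388*p^3 + 5.85*p^2 - 33.6464*p + 19.9584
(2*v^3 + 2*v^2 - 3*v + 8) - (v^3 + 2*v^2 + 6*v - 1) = v^3 - 9*v + 9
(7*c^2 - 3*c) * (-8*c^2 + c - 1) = -56*c^4 + 31*c^3 - 10*c^2 + 3*c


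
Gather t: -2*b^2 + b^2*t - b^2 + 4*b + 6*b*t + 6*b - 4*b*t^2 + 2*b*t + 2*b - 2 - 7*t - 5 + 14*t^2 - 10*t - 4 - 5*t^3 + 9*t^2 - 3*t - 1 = -3*b^2 + 12*b - 5*t^3 + t^2*(23 - 4*b) + t*(b^2 + 8*b - 20) - 12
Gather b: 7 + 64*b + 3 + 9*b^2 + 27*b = 9*b^2 + 91*b + 10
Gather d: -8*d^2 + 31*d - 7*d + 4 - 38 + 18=-8*d^2 + 24*d - 16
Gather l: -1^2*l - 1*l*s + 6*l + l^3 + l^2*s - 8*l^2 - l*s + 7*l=l^3 + l^2*(s - 8) + l*(12 - 2*s)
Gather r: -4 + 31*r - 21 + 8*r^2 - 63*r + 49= 8*r^2 - 32*r + 24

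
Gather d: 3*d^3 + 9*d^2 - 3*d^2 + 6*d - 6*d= 3*d^3 + 6*d^2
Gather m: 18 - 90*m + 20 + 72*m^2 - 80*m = 72*m^2 - 170*m + 38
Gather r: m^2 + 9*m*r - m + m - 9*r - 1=m^2 + r*(9*m - 9) - 1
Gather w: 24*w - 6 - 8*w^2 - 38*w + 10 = -8*w^2 - 14*w + 4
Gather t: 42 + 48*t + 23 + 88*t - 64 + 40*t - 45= 176*t - 44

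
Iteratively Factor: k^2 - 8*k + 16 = (k - 4)*(k - 4)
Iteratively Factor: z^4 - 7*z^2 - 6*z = (z - 3)*(z^3 + 3*z^2 + 2*z) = (z - 3)*(z + 2)*(z^2 + z) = (z - 3)*(z + 1)*(z + 2)*(z)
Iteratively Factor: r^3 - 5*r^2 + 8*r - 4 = (r - 2)*(r^2 - 3*r + 2) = (r - 2)^2*(r - 1)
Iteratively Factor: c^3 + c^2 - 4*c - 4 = (c + 2)*(c^2 - c - 2) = (c - 2)*(c + 2)*(c + 1)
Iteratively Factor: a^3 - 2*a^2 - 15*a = (a - 5)*(a^2 + 3*a) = (a - 5)*(a + 3)*(a)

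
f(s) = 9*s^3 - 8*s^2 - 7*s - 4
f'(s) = 27*s^2 - 16*s - 7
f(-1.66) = -55.59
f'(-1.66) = 93.96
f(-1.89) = -80.11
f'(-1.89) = 119.69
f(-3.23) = -368.14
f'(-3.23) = 326.37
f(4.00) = 416.00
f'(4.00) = 361.00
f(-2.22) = -126.36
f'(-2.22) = 161.59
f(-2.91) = -273.15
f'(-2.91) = 268.20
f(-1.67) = -56.54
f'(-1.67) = 95.02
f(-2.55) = -187.40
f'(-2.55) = 209.37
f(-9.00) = -7150.00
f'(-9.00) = 2324.00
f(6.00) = 1610.00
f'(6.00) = 869.00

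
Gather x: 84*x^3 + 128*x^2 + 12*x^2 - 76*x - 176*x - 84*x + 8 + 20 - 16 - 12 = 84*x^3 + 140*x^2 - 336*x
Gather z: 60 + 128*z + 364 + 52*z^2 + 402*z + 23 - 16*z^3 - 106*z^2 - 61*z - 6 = -16*z^3 - 54*z^2 + 469*z + 441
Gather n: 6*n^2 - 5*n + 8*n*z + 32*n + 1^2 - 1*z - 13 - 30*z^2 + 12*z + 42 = 6*n^2 + n*(8*z + 27) - 30*z^2 + 11*z + 30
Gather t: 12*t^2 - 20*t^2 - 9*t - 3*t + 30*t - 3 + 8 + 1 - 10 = -8*t^2 + 18*t - 4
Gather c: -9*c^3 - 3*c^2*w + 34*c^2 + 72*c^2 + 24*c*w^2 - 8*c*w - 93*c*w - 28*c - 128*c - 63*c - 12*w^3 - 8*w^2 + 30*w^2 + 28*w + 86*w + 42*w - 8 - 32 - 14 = -9*c^3 + c^2*(106 - 3*w) + c*(24*w^2 - 101*w - 219) - 12*w^3 + 22*w^2 + 156*w - 54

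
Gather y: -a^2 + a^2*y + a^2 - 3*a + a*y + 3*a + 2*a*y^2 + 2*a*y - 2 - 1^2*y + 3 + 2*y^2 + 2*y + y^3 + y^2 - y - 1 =y^3 + y^2*(2*a + 3) + y*(a^2 + 3*a)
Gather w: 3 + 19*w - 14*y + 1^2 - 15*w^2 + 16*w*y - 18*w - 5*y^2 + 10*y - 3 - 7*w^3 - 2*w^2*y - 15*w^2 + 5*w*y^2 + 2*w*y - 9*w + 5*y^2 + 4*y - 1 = -7*w^3 + w^2*(-2*y - 30) + w*(5*y^2 + 18*y - 8)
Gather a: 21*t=21*t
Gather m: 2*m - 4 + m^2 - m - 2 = m^2 + m - 6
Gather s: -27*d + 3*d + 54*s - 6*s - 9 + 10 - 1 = -24*d + 48*s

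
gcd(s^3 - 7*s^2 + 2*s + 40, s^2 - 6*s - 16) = s + 2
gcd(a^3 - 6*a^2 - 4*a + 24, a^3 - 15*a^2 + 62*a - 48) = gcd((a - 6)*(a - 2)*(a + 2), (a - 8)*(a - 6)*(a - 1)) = a - 6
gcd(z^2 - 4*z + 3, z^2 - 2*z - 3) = z - 3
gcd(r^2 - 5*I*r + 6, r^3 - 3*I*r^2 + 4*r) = r + I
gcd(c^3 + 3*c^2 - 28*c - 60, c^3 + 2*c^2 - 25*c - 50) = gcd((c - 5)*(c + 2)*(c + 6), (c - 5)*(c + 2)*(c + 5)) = c^2 - 3*c - 10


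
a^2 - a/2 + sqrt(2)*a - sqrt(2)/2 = (a - 1/2)*(a + sqrt(2))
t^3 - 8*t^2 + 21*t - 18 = (t - 3)^2*(t - 2)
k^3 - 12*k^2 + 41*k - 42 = (k - 7)*(k - 3)*(k - 2)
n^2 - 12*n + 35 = (n - 7)*(n - 5)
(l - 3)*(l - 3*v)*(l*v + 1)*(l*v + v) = l^4*v^2 - 3*l^3*v^3 - 2*l^3*v^2 + l^3*v + 6*l^2*v^3 - 6*l^2*v^2 - 2*l^2*v + 9*l*v^3 + 6*l*v^2 - 3*l*v + 9*v^2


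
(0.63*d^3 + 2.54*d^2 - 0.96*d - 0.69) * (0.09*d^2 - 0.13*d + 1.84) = 0.0567*d^5 + 0.1467*d^4 + 0.7426*d^3 + 4.7363*d^2 - 1.6767*d - 1.2696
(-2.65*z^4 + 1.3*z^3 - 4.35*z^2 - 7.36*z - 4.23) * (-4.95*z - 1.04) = 13.1175*z^5 - 3.679*z^4 + 20.1805*z^3 + 40.956*z^2 + 28.5929*z + 4.3992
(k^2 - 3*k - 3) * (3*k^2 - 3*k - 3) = 3*k^4 - 12*k^3 - 3*k^2 + 18*k + 9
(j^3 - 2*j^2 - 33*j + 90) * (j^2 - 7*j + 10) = j^5 - 9*j^4 - 9*j^3 + 301*j^2 - 960*j + 900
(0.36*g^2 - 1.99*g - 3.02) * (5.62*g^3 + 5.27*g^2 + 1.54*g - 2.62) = 2.0232*g^5 - 9.2866*g^4 - 26.9053*g^3 - 19.9232*g^2 + 0.563*g + 7.9124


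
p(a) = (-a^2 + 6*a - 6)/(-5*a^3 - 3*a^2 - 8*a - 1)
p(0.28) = 1.23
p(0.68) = 0.25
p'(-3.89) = -0.07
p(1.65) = -0.03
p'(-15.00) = 0.00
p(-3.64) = -0.18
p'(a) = (6 - 2*a)/(-5*a^3 - 3*a^2 - 8*a - 1) + (-a^2 + 6*a - 6)*(15*a^2 + 6*a + 8)/(-5*a^3 - 3*a^2 - 8*a - 1)^2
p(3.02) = -0.02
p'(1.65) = -0.03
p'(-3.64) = -0.09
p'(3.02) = 0.01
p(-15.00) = -0.02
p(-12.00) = -0.03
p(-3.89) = -0.16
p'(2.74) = 0.01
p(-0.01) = 6.58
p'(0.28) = -5.23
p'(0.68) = -1.01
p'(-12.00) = 0.00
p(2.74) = -0.02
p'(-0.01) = -63.36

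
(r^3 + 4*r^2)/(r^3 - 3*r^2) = (r + 4)/(r - 3)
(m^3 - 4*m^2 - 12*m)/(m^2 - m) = (m^2 - 4*m - 12)/(m - 1)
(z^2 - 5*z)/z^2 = (z - 5)/z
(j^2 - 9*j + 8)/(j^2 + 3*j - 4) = (j - 8)/(j + 4)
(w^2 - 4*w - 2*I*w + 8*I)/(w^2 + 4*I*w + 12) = (w - 4)/(w + 6*I)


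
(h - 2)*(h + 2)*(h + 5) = h^3 + 5*h^2 - 4*h - 20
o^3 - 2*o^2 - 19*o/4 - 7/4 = (o - 7/2)*(o + 1/2)*(o + 1)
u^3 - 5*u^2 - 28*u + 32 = (u - 8)*(u - 1)*(u + 4)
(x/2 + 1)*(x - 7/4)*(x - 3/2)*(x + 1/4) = x^4/2 - x^3/2 - 67*x^2/32 + 137*x/64 + 21/32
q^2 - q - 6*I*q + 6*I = (q - 1)*(q - 6*I)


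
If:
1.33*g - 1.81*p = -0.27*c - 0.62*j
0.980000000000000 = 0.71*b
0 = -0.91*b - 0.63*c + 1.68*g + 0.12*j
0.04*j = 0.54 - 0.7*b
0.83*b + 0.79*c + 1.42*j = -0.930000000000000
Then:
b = 1.38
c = 16.52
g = 7.71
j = -10.65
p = 4.48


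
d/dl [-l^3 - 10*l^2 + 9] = l*(-3*l - 20)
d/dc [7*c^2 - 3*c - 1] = 14*c - 3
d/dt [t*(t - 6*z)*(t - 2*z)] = 3*t^2 - 16*t*z + 12*z^2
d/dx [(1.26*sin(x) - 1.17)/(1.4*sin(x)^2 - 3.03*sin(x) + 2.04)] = (-1.764*sin(x)^2 + 3.276*sin(x) - 0.974699999999999)*cos(x)/(1.96*sin(x)^4 - 8.484*sin(x)^3 + 14.8929*sin(x)^2 - 12.3624*sin(x) + 4.1616)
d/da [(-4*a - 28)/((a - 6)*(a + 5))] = 4*(a^2 + 14*a + 23)/(a^4 - 2*a^3 - 59*a^2 + 60*a + 900)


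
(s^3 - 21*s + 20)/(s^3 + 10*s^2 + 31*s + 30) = (s^2 - 5*s + 4)/(s^2 + 5*s + 6)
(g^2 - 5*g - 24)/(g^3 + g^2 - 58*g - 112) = (g + 3)/(g^2 + 9*g + 14)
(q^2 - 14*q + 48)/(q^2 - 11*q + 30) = (q - 8)/(q - 5)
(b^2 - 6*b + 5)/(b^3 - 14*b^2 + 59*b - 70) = (b - 1)/(b^2 - 9*b + 14)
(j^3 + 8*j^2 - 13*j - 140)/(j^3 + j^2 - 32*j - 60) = (j^2 + 3*j - 28)/(j^2 - 4*j - 12)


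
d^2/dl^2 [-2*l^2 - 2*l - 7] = -4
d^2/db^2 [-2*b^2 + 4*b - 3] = -4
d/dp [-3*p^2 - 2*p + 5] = -6*p - 2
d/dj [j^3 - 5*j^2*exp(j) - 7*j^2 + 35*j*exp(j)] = -5*j^2*exp(j) + 3*j^2 + 25*j*exp(j) - 14*j + 35*exp(j)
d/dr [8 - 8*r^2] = -16*r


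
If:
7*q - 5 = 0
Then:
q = 5/7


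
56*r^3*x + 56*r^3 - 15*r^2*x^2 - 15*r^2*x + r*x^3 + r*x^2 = (-8*r + x)*(-7*r + x)*(r*x + r)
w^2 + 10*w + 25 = (w + 5)^2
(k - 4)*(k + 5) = k^2 + k - 20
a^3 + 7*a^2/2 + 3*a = a*(a + 3/2)*(a + 2)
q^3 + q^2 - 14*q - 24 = (q - 4)*(q + 2)*(q + 3)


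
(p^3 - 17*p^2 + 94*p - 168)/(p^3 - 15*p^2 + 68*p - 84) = (p - 4)/(p - 2)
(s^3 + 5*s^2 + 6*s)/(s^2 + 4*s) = (s^2 + 5*s + 6)/(s + 4)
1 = 1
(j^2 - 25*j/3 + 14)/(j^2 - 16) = (j^2 - 25*j/3 + 14)/(j^2 - 16)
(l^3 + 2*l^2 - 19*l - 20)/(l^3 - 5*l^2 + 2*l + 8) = (l + 5)/(l - 2)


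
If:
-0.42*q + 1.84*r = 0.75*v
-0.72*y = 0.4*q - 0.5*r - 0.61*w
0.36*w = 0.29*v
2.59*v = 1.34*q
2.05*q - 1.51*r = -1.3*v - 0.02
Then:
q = -0.01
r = -0.00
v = -0.01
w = -0.00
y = -0.00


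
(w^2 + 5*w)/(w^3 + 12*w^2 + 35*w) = 1/(w + 7)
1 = 1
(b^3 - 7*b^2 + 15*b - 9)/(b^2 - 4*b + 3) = b - 3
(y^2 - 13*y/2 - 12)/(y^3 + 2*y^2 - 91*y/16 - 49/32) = 16*(2*y^2 - 13*y - 24)/(32*y^3 + 64*y^2 - 182*y - 49)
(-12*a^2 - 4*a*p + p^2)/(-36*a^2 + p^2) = (2*a + p)/(6*a + p)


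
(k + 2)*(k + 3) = k^2 + 5*k + 6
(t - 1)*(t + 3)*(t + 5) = t^3 + 7*t^2 + 7*t - 15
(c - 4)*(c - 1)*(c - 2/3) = c^3 - 17*c^2/3 + 22*c/3 - 8/3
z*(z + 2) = z^2 + 2*z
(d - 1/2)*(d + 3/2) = d^2 + d - 3/4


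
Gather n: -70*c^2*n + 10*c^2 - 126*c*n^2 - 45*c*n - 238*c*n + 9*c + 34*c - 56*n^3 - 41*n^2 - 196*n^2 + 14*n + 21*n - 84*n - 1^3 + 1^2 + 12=10*c^2 + 43*c - 56*n^3 + n^2*(-126*c - 237) + n*(-70*c^2 - 283*c - 49) + 12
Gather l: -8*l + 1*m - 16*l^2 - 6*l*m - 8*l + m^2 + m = -16*l^2 + l*(-6*m - 16) + m^2 + 2*m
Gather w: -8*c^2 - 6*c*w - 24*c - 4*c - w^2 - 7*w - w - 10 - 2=-8*c^2 - 28*c - w^2 + w*(-6*c - 8) - 12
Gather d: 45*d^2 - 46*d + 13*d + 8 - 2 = 45*d^2 - 33*d + 6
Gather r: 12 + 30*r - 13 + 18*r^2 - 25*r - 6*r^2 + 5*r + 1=12*r^2 + 10*r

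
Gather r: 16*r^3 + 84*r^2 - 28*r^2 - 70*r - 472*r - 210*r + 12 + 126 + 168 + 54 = 16*r^3 + 56*r^2 - 752*r + 360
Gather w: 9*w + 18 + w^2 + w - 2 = w^2 + 10*w + 16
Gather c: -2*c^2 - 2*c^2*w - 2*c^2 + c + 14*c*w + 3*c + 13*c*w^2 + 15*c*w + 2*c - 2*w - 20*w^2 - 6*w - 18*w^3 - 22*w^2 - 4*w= c^2*(-2*w - 4) + c*(13*w^2 + 29*w + 6) - 18*w^3 - 42*w^2 - 12*w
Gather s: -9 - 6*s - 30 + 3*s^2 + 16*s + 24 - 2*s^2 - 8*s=s^2 + 2*s - 15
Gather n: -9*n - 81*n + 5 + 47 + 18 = 70 - 90*n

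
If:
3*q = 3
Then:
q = 1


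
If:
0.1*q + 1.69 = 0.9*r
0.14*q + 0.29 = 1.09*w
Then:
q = 7.78571428571429*w - 2.07142857142857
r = 0.865079365079365*w + 1.64761904761905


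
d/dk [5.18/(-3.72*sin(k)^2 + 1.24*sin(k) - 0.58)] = (38.5392*sin(k) - 6.4232)*cos(k)/(3.72*sin(k)^2 - 1.24*sin(k) + 0.58)^2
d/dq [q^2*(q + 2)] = q*(3*q + 4)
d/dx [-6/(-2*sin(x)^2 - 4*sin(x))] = -6*(sin(x) + 1)*cos(x)/((sin(x) + 2)^2*sin(x)^2)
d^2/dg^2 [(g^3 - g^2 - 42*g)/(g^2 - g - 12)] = 60*(-g^3 - 36*g + 12)/(g^6 - 3*g^5 - 33*g^4 + 71*g^3 + 396*g^2 - 432*g - 1728)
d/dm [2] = 0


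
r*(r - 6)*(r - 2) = r^3 - 8*r^2 + 12*r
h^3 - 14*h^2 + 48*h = h*(h - 8)*(h - 6)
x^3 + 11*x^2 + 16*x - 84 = (x - 2)*(x + 6)*(x + 7)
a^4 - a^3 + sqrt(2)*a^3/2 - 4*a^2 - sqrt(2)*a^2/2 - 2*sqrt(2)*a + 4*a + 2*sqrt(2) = (a - 2)*(a - 1)*(a + 2)*(a + sqrt(2)/2)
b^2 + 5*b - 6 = (b - 1)*(b + 6)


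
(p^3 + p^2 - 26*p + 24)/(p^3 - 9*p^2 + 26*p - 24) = (p^2 + 5*p - 6)/(p^2 - 5*p + 6)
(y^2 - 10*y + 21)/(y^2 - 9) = (y - 7)/(y + 3)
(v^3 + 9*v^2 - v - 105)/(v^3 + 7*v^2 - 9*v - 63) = (v + 5)/(v + 3)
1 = 1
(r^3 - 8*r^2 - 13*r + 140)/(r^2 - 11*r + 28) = (r^2 - r - 20)/(r - 4)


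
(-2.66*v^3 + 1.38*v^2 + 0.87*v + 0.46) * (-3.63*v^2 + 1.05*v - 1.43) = 9.6558*v^5 - 7.8024*v^4 + 2.0947*v^3 - 2.7297*v^2 - 0.7611*v - 0.6578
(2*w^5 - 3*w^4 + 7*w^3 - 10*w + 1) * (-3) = -6*w^5 + 9*w^4 - 21*w^3 + 30*w - 3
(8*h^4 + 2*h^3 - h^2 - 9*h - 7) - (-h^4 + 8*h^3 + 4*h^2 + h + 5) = 9*h^4 - 6*h^3 - 5*h^2 - 10*h - 12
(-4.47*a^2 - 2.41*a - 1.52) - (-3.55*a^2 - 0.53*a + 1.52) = -0.92*a^2 - 1.88*a - 3.04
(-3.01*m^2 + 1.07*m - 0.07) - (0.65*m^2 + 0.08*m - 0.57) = -3.66*m^2 + 0.99*m + 0.5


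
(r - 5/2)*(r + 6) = r^2 + 7*r/2 - 15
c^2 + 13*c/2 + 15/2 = (c + 3/2)*(c + 5)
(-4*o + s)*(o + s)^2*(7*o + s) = -28*o^4 - 53*o^3*s - 21*o^2*s^2 + 5*o*s^3 + s^4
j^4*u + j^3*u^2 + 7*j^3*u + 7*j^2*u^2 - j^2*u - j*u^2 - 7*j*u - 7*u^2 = (j - 1)*(j + 7)*(j + u)*(j*u + u)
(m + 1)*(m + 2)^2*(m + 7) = m^4 + 12*m^3 + 43*m^2 + 60*m + 28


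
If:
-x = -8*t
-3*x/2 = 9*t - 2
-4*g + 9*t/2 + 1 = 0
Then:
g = 5/14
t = 2/21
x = 16/21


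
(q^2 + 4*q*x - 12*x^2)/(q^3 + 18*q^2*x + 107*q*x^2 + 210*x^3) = (q - 2*x)/(q^2 + 12*q*x + 35*x^2)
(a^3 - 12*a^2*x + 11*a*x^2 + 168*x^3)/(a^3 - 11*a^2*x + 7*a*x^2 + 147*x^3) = (-a + 8*x)/(-a + 7*x)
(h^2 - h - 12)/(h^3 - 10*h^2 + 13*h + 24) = (h^2 - h - 12)/(h^3 - 10*h^2 + 13*h + 24)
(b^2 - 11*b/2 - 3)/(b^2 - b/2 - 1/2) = (b - 6)/(b - 1)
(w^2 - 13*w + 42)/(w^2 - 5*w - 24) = (-w^2 + 13*w - 42)/(-w^2 + 5*w + 24)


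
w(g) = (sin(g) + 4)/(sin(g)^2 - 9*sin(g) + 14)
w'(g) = (-2*sin(g)*cos(g) + 9*cos(g))*(sin(g) + 4)/(sin(g)^2 - 9*sin(g) + 14)^2 + cos(g)/(sin(g)^2 - 9*sin(g) + 14) = (-8*sin(g) + cos(g)^2 + 49)*cos(g)/(sin(g)^2 - 9*sin(g) + 14)^2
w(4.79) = 0.13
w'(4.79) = 0.01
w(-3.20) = 0.30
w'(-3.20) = -0.27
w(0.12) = 0.32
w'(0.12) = 0.29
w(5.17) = 0.14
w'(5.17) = 0.05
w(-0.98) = 0.14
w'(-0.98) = 0.06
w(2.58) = 0.48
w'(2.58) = -0.43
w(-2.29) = 0.15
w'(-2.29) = -0.08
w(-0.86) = 0.15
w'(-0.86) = 0.08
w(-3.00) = 0.25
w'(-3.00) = -0.22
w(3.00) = 0.32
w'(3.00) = -0.30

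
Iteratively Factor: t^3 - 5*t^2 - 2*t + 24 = (t + 2)*(t^2 - 7*t + 12) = (t - 3)*(t + 2)*(t - 4)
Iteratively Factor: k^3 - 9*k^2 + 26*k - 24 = (k - 4)*(k^2 - 5*k + 6) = (k - 4)*(k - 3)*(k - 2)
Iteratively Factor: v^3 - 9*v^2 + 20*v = (v - 5)*(v^2 - 4*v) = (v - 5)*(v - 4)*(v)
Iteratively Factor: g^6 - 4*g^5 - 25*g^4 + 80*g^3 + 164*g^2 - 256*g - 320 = (g - 2)*(g^5 - 2*g^4 - 29*g^3 + 22*g^2 + 208*g + 160) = (g - 2)*(g + 4)*(g^4 - 6*g^3 - 5*g^2 + 42*g + 40) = (g - 2)*(g + 1)*(g + 4)*(g^3 - 7*g^2 + 2*g + 40) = (g - 4)*(g - 2)*(g + 1)*(g + 4)*(g^2 - 3*g - 10) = (g - 5)*(g - 4)*(g - 2)*(g + 1)*(g + 4)*(g + 2)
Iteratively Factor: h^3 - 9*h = (h - 3)*(h^2 + 3*h) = h*(h - 3)*(h + 3)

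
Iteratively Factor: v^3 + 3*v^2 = (v + 3)*(v^2) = v*(v + 3)*(v)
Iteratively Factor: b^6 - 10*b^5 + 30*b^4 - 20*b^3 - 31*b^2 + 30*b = (b - 2)*(b^5 - 8*b^4 + 14*b^3 + 8*b^2 - 15*b) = (b - 2)*(b - 1)*(b^4 - 7*b^3 + 7*b^2 + 15*b) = (b - 5)*(b - 2)*(b - 1)*(b^3 - 2*b^2 - 3*b) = (b - 5)*(b - 2)*(b - 1)*(b + 1)*(b^2 - 3*b) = b*(b - 5)*(b - 2)*(b - 1)*(b + 1)*(b - 3)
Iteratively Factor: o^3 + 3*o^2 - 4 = (o - 1)*(o^2 + 4*o + 4) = (o - 1)*(o + 2)*(o + 2)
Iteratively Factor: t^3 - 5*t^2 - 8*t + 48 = (t - 4)*(t^2 - t - 12) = (t - 4)^2*(t + 3)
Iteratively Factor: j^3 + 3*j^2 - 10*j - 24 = (j - 3)*(j^2 + 6*j + 8) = (j - 3)*(j + 2)*(j + 4)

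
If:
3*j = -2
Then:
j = -2/3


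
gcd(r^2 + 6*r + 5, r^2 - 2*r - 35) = r + 5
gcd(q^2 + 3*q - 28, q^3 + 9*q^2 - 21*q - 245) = q + 7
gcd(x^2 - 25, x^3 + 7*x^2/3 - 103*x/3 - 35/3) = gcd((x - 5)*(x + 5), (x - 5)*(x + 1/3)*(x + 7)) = x - 5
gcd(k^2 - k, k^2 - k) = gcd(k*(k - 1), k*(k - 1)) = k^2 - k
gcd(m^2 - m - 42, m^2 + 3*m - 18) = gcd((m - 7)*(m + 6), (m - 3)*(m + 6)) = m + 6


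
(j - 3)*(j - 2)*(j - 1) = j^3 - 6*j^2 + 11*j - 6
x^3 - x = x*(x - 1)*(x + 1)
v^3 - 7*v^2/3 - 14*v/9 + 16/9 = (v - 8/3)*(v - 2/3)*(v + 1)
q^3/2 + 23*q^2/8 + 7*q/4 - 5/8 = (q/2 + 1/2)*(q - 1/4)*(q + 5)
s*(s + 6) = s^2 + 6*s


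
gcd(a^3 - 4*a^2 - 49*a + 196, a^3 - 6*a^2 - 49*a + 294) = a^2 - 49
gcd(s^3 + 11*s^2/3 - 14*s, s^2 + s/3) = s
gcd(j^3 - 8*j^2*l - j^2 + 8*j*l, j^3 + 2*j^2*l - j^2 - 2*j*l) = j^2 - j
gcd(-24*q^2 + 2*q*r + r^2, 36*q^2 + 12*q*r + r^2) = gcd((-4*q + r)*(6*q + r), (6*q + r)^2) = 6*q + r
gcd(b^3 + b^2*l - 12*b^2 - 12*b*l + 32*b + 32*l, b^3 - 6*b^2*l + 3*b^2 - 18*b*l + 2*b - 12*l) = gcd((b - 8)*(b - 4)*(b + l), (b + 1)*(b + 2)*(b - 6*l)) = 1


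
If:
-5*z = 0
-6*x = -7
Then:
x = 7/6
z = 0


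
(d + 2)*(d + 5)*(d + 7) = d^3 + 14*d^2 + 59*d + 70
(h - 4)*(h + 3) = h^2 - h - 12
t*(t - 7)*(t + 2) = t^3 - 5*t^2 - 14*t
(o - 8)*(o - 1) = o^2 - 9*o + 8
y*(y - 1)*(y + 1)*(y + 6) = y^4 + 6*y^3 - y^2 - 6*y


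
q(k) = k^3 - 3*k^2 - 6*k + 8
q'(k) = 3*k^2 - 6*k - 6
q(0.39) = 5.26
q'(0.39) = -7.88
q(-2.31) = -6.47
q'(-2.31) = 23.87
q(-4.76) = -139.26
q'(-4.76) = 90.53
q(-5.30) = -193.35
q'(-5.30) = 110.07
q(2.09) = -8.51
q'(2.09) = -5.44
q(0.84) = 1.44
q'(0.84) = -8.92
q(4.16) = 3.11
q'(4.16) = 20.96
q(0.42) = 5.02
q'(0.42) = -7.99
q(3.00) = -10.00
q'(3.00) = 3.00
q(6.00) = 80.00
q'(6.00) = 66.00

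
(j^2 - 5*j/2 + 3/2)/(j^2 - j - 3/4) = 2*(j - 1)/(2*j + 1)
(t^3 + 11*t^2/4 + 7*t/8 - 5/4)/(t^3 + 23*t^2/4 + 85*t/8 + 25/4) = (2*t - 1)/(2*t + 5)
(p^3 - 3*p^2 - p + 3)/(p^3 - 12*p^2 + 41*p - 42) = (p^2 - 1)/(p^2 - 9*p + 14)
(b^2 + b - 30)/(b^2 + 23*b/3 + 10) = 3*(b - 5)/(3*b + 5)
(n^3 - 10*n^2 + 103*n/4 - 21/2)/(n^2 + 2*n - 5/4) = (2*n^2 - 19*n + 42)/(2*n + 5)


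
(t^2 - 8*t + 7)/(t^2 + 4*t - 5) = (t - 7)/(t + 5)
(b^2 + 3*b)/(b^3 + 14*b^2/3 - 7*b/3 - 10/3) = 3*b*(b + 3)/(3*b^3 + 14*b^2 - 7*b - 10)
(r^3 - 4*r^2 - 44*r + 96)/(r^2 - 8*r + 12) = (r^2 - 2*r - 48)/(r - 6)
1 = 1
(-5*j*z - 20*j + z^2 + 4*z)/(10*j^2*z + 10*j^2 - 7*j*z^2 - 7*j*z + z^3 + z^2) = (z + 4)/(-2*j*z - 2*j + z^2 + z)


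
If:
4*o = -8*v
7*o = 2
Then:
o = 2/7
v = -1/7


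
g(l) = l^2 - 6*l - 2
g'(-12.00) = -30.00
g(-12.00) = 214.00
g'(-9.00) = -24.00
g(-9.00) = 133.00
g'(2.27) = -1.46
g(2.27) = -10.47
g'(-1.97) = -9.94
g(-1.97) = 13.70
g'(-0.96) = -7.92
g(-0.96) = 4.68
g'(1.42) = -3.16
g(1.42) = -8.50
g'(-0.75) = -7.50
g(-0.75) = 3.06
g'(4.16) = 2.32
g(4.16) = -9.65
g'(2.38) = -1.24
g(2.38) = -10.62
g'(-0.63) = -7.26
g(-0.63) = 2.18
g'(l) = 2*l - 6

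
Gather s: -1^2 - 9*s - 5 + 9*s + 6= 0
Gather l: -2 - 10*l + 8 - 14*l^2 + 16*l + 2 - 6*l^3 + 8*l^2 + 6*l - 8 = -6*l^3 - 6*l^2 + 12*l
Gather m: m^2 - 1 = m^2 - 1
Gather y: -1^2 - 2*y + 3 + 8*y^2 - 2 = 8*y^2 - 2*y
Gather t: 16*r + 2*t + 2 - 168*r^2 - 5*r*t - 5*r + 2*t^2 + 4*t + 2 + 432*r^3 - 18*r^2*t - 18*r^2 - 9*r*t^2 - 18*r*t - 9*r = 432*r^3 - 186*r^2 + 2*r + t^2*(2 - 9*r) + t*(-18*r^2 - 23*r + 6) + 4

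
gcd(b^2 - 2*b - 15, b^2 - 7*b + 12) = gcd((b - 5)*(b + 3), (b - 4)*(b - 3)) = 1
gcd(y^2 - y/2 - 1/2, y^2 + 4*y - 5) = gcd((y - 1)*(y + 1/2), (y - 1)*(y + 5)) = y - 1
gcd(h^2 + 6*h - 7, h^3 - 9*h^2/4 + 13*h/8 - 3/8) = h - 1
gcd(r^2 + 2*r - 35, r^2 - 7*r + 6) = 1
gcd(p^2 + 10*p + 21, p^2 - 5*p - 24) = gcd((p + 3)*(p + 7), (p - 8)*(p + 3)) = p + 3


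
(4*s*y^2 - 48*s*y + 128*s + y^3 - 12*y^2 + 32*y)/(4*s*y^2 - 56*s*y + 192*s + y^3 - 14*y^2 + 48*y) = (y - 4)/(y - 6)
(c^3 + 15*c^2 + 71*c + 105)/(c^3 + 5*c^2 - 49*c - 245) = (c + 3)/(c - 7)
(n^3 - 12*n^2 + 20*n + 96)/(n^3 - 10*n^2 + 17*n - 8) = (n^2 - 4*n - 12)/(n^2 - 2*n + 1)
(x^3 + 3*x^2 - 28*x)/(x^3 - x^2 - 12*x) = (x + 7)/(x + 3)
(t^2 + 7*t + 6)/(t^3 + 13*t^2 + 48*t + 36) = 1/(t + 6)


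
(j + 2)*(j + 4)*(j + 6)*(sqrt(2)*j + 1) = sqrt(2)*j^4 + j^3 + 12*sqrt(2)*j^3 + 12*j^2 + 44*sqrt(2)*j^2 + 44*j + 48*sqrt(2)*j + 48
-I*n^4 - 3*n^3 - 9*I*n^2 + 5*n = n*(n - 5*I)*(n + I)*(-I*n + 1)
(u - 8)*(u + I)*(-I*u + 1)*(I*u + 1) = u^4 - 8*u^3 + I*u^3 + u^2 - 8*I*u^2 - 8*u + I*u - 8*I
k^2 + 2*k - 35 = (k - 5)*(k + 7)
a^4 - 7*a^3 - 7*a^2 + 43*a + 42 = (a - 7)*(a - 3)*(a + 1)*(a + 2)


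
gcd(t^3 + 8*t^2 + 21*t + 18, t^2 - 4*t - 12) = t + 2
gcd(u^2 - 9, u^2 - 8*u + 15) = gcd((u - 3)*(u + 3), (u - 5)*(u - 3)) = u - 3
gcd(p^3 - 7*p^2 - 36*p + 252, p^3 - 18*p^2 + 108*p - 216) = p - 6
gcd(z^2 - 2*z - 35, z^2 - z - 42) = z - 7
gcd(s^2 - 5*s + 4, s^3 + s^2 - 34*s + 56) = s - 4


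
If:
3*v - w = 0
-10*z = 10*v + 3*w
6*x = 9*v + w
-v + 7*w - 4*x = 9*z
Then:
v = 0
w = 0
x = 0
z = 0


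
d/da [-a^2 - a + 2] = -2*a - 1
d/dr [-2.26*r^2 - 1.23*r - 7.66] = -4.52*r - 1.23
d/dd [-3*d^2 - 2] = -6*d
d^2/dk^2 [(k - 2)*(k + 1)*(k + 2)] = 6*k + 2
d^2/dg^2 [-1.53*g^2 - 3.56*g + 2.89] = -3.06000000000000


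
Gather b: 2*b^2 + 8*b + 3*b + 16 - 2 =2*b^2 + 11*b + 14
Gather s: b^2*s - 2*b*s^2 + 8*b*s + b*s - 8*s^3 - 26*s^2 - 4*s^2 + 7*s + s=-8*s^3 + s^2*(-2*b - 30) + s*(b^2 + 9*b + 8)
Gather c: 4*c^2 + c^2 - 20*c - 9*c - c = 5*c^2 - 30*c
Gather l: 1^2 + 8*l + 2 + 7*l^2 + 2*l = 7*l^2 + 10*l + 3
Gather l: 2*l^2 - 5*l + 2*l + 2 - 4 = 2*l^2 - 3*l - 2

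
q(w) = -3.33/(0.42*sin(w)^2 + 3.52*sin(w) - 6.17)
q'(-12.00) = 0.64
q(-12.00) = 0.80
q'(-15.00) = -0.11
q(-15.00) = 0.40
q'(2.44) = -0.75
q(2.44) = 0.89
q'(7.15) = 0.85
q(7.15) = 1.03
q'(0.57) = 0.65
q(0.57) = 0.80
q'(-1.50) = 0.01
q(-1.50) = 0.36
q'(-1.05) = 0.06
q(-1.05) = 0.37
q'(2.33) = -0.82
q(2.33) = 0.98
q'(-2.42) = -0.11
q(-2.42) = 0.40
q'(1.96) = -0.83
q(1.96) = 1.30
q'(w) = -3.33*(-0.84*sin(w)*cos(w) - 3.52*cos(w))/(0.42*sin(w)^2 + 3.52*sin(w) - 6.17)^2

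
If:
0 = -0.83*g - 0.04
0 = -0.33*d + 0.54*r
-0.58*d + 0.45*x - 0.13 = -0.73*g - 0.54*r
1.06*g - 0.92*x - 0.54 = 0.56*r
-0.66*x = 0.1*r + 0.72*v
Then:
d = -1.09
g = -0.05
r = -0.67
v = 0.31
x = -0.24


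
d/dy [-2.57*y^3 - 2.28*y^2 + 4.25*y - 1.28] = -7.71*y^2 - 4.56*y + 4.25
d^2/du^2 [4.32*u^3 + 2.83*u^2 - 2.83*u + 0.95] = 25.92*u + 5.66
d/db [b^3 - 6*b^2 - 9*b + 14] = 3*b^2 - 12*b - 9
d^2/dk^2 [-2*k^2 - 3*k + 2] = -4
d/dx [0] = 0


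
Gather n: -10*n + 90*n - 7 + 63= 80*n + 56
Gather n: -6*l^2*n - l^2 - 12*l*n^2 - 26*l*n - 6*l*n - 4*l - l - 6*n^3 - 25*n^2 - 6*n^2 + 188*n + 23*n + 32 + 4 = -l^2 - 5*l - 6*n^3 + n^2*(-12*l - 31) + n*(-6*l^2 - 32*l + 211) + 36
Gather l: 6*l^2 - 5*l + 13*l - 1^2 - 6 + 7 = 6*l^2 + 8*l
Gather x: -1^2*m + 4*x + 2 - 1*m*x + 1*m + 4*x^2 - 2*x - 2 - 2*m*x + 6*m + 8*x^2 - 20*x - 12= 6*m + 12*x^2 + x*(-3*m - 18) - 12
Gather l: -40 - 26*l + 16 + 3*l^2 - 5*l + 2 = 3*l^2 - 31*l - 22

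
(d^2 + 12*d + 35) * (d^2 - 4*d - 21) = d^4 + 8*d^3 - 34*d^2 - 392*d - 735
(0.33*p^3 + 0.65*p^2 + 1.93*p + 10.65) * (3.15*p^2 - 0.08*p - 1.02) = 1.0395*p^5 + 2.0211*p^4 + 5.6909*p^3 + 32.7301*p^2 - 2.8206*p - 10.863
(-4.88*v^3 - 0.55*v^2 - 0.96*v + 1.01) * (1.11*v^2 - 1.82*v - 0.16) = -5.4168*v^5 + 8.2711*v^4 + 0.7162*v^3 + 2.9563*v^2 - 1.6846*v - 0.1616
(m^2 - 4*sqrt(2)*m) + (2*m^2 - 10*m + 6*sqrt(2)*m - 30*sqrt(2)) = 3*m^2 - 10*m + 2*sqrt(2)*m - 30*sqrt(2)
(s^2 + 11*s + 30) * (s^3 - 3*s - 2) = s^5 + 11*s^4 + 27*s^3 - 35*s^2 - 112*s - 60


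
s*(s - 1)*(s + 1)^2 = s^4 + s^3 - s^2 - s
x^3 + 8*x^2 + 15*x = x*(x + 3)*(x + 5)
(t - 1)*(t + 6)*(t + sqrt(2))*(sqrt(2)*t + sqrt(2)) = sqrt(2)*t^4 + 2*t^3 + 6*sqrt(2)*t^3 - sqrt(2)*t^2 + 12*t^2 - 6*sqrt(2)*t - 2*t - 12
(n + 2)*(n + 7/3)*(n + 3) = n^3 + 22*n^2/3 + 53*n/3 + 14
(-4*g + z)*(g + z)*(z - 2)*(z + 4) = -4*g^2*z^2 - 8*g^2*z + 32*g^2 - 3*g*z^3 - 6*g*z^2 + 24*g*z + z^4 + 2*z^3 - 8*z^2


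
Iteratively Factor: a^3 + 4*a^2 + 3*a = (a + 1)*(a^2 + 3*a) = a*(a + 1)*(a + 3)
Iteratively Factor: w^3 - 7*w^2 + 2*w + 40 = (w - 5)*(w^2 - 2*w - 8) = (w - 5)*(w - 4)*(w + 2)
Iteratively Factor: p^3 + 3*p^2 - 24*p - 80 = (p + 4)*(p^2 - p - 20) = (p - 5)*(p + 4)*(p + 4)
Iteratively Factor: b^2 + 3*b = (b + 3)*(b)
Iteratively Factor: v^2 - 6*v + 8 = (v - 2)*(v - 4)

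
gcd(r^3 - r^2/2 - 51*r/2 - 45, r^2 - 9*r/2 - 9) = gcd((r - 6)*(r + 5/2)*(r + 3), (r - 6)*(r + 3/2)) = r - 6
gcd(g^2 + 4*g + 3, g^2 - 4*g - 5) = g + 1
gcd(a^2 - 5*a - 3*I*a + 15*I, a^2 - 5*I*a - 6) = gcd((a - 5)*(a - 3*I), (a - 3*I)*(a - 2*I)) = a - 3*I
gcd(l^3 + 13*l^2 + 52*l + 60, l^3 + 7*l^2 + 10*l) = l^2 + 7*l + 10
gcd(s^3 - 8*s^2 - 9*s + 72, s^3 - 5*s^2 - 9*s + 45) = s^2 - 9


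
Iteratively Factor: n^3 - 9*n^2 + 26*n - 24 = (n - 3)*(n^2 - 6*n + 8) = (n - 3)*(n - 2)*(n - 4)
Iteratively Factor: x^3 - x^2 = (x - 1)*(x^2) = x*(x - 1)*(x)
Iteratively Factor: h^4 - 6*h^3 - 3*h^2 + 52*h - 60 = (h - 2)*(h^3 - 4*h^2 - 11*h + 30) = (h - 5)*(h - 2)*(h^2 + h - 6) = (h - 5)*(h - 2)*(h + 3)*(h - 2)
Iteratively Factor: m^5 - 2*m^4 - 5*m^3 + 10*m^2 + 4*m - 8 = (m - 2)*(m^4 - 5*m^2 + 4) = (m - 2)*(m + 2)*(m^3 - 2*m^2 - m + 2) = (m - 2)*(m + 1)*(m + 2)*(m^2 - 3*m + 2) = (m - 2)*(m - 1)*(m + 1)*(m + 2)*(m - 2)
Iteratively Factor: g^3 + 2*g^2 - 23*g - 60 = (g + 4)*(g^2 - 2*g - 15) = (g + 3)*(g + 4)*(g - 5)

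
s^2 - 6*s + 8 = (s - 4)*(s - 2)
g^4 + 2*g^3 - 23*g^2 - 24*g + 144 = (g - 3)^2*(g + 4)^2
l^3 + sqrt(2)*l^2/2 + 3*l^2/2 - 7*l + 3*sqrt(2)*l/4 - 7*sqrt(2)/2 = (l - 2)*(l + 7/2)*(l + sqrt(2)/2)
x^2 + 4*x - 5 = (x - 1)*(x + 5)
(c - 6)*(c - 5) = c^2 - 11*c + 30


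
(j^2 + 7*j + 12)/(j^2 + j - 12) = (j + 3)/(j - 3)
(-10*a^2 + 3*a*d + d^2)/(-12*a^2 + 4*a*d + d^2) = (5*a + d)/(6*a + d)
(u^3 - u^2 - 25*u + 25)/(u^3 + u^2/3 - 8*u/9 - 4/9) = 9*(u^2 - 25)/(9*u^2 + 12*u + 4)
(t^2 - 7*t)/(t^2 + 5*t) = (t - 7)/(t + 5)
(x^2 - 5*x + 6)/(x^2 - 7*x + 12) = (x - 2)/(x - 4)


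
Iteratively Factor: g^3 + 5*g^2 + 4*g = (g + 1)*(g^2 + 4*g) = (g + 1)*(g + 4)*(g)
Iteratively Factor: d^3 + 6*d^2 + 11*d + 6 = (d + 3)*(d^2 + 3*d + 2) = (d + 1)*(d + 3)*(d + 2)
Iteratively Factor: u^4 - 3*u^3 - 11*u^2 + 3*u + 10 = (u - 5)*(u^3 + 2*u^2 - u - 2) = (u - 5)*(u + 1)*(u^2 + u - 2) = (u - 5)*(u + 1)*(u + 2)*(u - 1)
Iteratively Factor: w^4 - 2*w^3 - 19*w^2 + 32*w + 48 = (w - 4)*(w^3 + 2*w^2 - 11*w - 12) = (w - 4)*(w - 3)*(w^2 + 5*w + 4) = (w - 4)*(w - 3)*(w + 4)*(w + 1)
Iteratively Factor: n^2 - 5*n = (n)*(n - 5)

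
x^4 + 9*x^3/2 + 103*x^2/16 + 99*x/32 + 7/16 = (x + 1/4)*(x + 1/2)*(x + 7/4)*(x + 2)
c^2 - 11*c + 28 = (c - 7)*(c - 4)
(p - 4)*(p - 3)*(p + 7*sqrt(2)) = p^3 - 7*p^2 + 7*sqrt(2)*p^2 - 49*sqrt(2)*p + 12*p + 84*sqrt(2)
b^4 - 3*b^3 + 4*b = b*(b - 2)^2*(b + 1)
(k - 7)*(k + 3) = k^2 - 4*k - 21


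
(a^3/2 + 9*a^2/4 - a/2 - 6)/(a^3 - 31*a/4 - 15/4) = (-2*a^3 - 9*a^2 + 2*a + 24)/(-4*a^3 + 31*a + 15)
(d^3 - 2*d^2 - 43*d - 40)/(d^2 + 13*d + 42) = (d^3 - 2*d^2 - 43*d - 40)/(d^2 + 13*d + 42)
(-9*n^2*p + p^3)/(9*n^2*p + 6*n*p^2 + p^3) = (-3*n + p)/(3*n + p)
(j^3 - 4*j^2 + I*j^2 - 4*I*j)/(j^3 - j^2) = (j^2 + j*(-4 + I) - 4*I)/(j*(j - 1))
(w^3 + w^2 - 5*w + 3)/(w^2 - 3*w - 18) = (w^2 - 2*w + 1)/(w - 6)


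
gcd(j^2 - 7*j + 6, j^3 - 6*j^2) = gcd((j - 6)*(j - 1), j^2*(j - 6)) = j - 6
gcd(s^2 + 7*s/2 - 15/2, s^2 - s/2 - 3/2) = s - 3/2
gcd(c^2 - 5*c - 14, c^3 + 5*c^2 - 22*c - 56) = c + 2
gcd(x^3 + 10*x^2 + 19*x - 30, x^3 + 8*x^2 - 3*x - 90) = x^2 + 11*x + 30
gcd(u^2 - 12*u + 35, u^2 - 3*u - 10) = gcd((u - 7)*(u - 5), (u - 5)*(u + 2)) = u - 5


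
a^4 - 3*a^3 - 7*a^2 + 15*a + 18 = (a - 3)^2*(a + 1)*(a + 2)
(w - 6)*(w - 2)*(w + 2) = w^3 - 6*w^2 - 4*w + 24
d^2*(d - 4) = d^3 - 4*d^2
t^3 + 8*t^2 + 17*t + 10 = (t + 1)*(t + 2)*(t + 5)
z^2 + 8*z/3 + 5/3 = (z + 1)*(z + 5/3)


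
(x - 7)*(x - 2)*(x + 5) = x^3 - 4*x^2 - 31*x + 70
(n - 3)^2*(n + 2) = n^3 - 4*n^2 - 3*n + 18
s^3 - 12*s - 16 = (s - 4)*(s + 2)^2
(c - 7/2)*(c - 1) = c^2 - 9*c/2 + 7/2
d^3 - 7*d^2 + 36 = (d - 6)*(d - 3)*(d + 2)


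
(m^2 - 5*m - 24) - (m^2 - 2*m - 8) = -3*m - 16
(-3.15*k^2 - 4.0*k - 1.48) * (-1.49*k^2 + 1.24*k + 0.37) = 4.6935*k^4 + 2.054*k^3 - 3.9203*k^2 - 3.3152*k - 0.5476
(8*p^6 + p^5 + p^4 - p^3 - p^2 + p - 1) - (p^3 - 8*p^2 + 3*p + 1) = 8*p^6 + p^5 + p^4 - 2*p^3 + 7*p^2 - 2*p - 2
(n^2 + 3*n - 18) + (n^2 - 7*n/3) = 2*n^2 + 2*n/3 - 18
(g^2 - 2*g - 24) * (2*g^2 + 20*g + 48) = 2*g^4 + 16*g^3 - 40*g^2 - 576*g - 1152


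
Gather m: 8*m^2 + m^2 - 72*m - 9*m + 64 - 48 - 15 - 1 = 9*m^2 - 81*m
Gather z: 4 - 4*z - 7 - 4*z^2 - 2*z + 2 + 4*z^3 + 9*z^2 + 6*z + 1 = 4*z^3 + 5*z^2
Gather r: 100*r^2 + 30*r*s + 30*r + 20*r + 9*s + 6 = 100*r^2 + r*(30*s + 50) + 9*s + 6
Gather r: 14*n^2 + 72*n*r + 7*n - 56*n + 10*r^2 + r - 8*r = 14*n^2 - 49*n + 10*r^2 + r*(72*n - 7)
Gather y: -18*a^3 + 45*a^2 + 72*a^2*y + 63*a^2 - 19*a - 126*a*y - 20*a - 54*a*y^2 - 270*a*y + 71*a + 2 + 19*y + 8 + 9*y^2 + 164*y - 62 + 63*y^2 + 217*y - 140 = -18*a^3 + 108*a^2 + 32*a + y^2*(72 - 54*a) + y*(72*a^2 - 396*a + 400) - 192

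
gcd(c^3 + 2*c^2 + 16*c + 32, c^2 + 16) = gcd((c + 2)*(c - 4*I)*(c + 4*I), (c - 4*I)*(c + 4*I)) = c^2 + 16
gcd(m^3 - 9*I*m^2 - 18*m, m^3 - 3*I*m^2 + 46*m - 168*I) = m - 6*I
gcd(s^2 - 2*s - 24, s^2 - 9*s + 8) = 1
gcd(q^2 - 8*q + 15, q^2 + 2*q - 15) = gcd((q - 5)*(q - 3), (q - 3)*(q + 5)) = q - 3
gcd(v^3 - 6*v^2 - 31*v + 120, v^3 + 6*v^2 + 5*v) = v + 5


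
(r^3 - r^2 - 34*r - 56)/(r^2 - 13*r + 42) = (r^2 + 6*r + 8)/(r - 6)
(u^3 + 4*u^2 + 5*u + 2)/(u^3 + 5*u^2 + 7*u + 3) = (u + 2)/(u + 3)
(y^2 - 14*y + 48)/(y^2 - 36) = (y - 8)/(y + 6)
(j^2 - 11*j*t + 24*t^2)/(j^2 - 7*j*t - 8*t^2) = (j - 3*t)/(j + t)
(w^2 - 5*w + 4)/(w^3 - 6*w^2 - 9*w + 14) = (w - 4)/(w^2 - 5*w - 14)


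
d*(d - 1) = d^2 - d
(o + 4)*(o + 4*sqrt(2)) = o^2 + 4*o + 4*sqrt(2)*o + 16*sqrt(2)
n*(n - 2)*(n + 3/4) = n^3 - 5*n^2/4 - 3*n/2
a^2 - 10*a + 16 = (a - 8)*(a - 2)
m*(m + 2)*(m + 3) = m^3 + 5*m^2 + 6*m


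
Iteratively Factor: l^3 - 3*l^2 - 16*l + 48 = (l - 4)*(l^2 + l - 12) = (l - 4)*(l - 3)*(l + 4)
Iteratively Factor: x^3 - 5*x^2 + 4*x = (x)*(x^2 - 5*x + 4) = x*(x - 4)*(x - 1)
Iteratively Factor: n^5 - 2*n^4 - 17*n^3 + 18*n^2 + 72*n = (n)*(n^4 - 2*n^3 - 17*n^2 + 18*n + 72) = n*(n - 3)*(n^3 + n^2 - 14*n - 24) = n*(n - 4)*(n - 3)*(n^2 + 5*n + 6) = n*(n - 4)*(n - 3)*(n + 2)*(n + 3)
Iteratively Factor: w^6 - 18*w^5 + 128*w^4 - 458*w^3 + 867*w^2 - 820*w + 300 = (w - 2)*(w^5 - 16*w^4 + 96*w^3 - 266*w^2 + 335*w - 150) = (w - 2)^2*(w^4 - 14*w^3 + 68*w^2 - 130*w + 75) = (w - 5)*(w - 2)^2*(w^3 - 9*w^2 + 23*w - 15) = (w - 5)^2*(w - 2)^2*(w^2 - 4*w + 3) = (w - 5)^2*(w - 3)*(w - 2)^2*(w - 1)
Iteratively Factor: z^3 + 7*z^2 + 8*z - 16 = (z - 1)*(z^2 + 8*z + 16) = (z - 1)*(z + 4)*(z + 4)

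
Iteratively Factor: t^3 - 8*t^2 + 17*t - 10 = (t - 5)*(t^2 - 3*t + 2) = (t - 5)*(t - 2)*(t - 1)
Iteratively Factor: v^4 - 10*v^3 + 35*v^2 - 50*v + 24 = (v - 1)*(v^3 - 9*v^2 + 26*v - 24) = (v - 2)*(v - 1)*(v^2 - 7*v + 12) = (v - 3)*(v - 2)*(v - 1)*(v - 4)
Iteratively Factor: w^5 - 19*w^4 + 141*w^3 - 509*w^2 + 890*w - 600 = (w - 5)*(w^4 - 14*w^3 + 71*w^2 - 154*w + 120) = (w - 5)^2*(w^3 - 9*w^2 + 26*w - 24) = (w - 5)^2*(w - 3)*(w^2 - 6*w + 8) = (w - 5)^2*(w - 3)*(w - 2)*(w - 4)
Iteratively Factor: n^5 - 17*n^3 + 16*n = (n)*(n^4 - 17*n^2 + 16) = n*(n - 1)*(n^3 + n^2 - 16*n - 16) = n*(n - 1)*(n + 1)*(n^2 - 16) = n*(n - 1)*(n + 1)*(n + 4)*(n - 4)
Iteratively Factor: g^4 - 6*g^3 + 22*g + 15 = (g - 3)*(g^3 - 3*g^2 - 9*g - 5) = (g - 5)*(g - 3)*(g^2 + 2*g + 1) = (g - 5)*(g - 3)*(g + 1)*(g + 1)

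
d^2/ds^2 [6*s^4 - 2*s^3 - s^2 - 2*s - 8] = 72*s^2 - 12*s - 2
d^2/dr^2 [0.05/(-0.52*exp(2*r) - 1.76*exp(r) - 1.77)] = ((0.104*exp(r) + 0.088)*(0.52*exp(2*r) + 1.76*exp(r) + 1.77) - 0.05*(1.04*exp(r) + 1.76)*(2.08*exp(r) + 3.52)*exp(r))*exp(r)/(0.52*exp(2*r) + 1.76*exp(r) + 1.77)^3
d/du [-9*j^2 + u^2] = 2*u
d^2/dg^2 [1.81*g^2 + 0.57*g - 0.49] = 3.62000000000000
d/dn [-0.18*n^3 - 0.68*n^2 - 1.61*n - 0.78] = -0.54*n^2 - 1.36*n - 1.61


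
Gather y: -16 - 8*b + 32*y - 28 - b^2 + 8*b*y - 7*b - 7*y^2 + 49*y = -b^2 - 15*b - 7*y^2 + y*(8*b + 81) - 44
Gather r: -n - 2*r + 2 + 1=-n - 2*r + 3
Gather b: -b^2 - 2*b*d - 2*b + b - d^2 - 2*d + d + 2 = -b^2 + b*(-2*d - 1) - d^2 - d + 2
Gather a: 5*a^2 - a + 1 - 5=5*a^2 - a - 4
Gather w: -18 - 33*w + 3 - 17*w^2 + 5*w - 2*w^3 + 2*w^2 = -2*w^3 - 15*w^2 - 28*w - 15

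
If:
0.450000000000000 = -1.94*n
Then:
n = -0.23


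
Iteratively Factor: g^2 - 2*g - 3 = (g - 3)*(g + 1)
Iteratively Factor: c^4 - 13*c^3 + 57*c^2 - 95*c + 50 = (c - 5)*(c^3 - 8*c^2 + 17*c - 10) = (c - 5)*(c - 1)*(c^2 - 7*c + 10) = (c - 5)^2*(c - 1)*(c - 2)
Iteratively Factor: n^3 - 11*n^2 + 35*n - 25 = (n - 5)*(n^2 - 6*n + 5) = (n - 5)*(n - 1)*(n - 5)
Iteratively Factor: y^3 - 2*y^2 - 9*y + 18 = (y + 3)*(y^2 - 5*y + 6) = (y - 3)*(y + 3)*(y - 2)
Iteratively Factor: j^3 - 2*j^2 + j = (j - 1)*(j^2 - j) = (j - 1)^2*(j)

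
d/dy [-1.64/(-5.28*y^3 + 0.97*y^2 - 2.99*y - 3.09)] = (-25.9776*y^2 + 3.1816*y - 4.9036)/(5.28*y^3 - 0.97*y^2 + 2.99*y + 3.09)^2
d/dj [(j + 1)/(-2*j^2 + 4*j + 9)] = (-2*j^2 + 4*j + 4*(j - 1)*(j + 1) + 9)/(-2*j^2 + 4*j + 9)^2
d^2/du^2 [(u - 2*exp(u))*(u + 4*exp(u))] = 2*u*exp(u) - 32*exp(2*u) + 4*exp(u) + 2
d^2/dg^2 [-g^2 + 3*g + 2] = -2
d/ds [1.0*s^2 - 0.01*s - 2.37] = 2.0*s - 0.01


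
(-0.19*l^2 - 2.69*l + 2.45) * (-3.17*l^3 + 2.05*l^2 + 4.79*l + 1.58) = 0.6023*l^5 + 8.1378*l^4 - 14.1911*l^3 - 8.1628*l^2 + 7.4853*l + 3.871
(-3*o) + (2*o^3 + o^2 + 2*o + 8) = 2*o^3 + o^2 - o + 8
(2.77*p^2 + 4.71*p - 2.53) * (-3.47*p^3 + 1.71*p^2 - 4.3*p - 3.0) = -9.6119*p^5 - 11.607*p^4 + 4.9222*p^3 - 32.8893*p^2 - 3.251*p + 7.59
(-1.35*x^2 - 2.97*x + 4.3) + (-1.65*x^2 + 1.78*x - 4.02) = -3.0*x^2 - 1.19*x + 0.28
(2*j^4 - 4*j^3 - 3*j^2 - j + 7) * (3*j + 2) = 6*j^5 - 8*j^4 - 17*j^3 - 9*j^2 + 19*j + 14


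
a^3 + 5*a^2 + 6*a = a*(a + 2)*(a + 3)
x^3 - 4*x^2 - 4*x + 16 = (x - 4)*(x - 2)*(x + 2)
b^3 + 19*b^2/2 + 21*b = b*(b + 7/2)*(b + 6)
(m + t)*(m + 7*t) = m^2 + 8*m*t + 7*t^2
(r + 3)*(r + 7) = r^2 + 10*r + 21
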